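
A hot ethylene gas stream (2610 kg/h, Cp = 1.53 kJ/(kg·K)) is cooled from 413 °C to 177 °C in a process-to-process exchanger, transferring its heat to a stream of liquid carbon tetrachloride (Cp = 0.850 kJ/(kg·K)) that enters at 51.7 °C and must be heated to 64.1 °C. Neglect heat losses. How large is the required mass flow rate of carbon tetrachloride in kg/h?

Heat released by hot stream: Q = 2610 × 1.53 × (413 − 177) = 942420 kJ/h
Energy balance on cold side (adiabatic exchanger): Q = ṁ_c·Cp_c·(T_c,out − T_c,in)
ṁ_c = 942420 / [0.850 × (64.1 − 51.7)] = 89414 kg/h

ṁ_c = 89400 kg/h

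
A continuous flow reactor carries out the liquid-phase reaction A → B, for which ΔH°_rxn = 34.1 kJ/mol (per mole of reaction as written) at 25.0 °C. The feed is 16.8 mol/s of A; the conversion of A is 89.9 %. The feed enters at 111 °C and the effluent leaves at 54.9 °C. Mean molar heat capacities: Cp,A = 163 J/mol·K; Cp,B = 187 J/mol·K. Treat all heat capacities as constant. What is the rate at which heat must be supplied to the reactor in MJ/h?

Extent of reaction ξ = 0.899 × 16.8 = 15.103 mol/s
Reaction term: ξ·ΔH°_rxn = 15.103 × 34.1 = 515.02 kJ/s
Sensible, feed 111→25 °C: -235.5 kJ/s
Outlet flows (mol/s): A 1.6968, B 15.103
Sensible, products 25→54.9 °C: 92.716 kJ/s
Q = ΔH = 372.23 kJ/s = 372.23 kW
Heat supplied = 1340 MJ/h

Q_in = 1340 MJ/h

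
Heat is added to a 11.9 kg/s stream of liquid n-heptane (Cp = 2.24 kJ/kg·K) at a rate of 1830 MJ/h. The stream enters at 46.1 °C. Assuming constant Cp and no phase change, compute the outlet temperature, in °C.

T_out = 65.2 °C

Q = 1830 MJ/h = 508.33 kJ/s
ΔT = Q/(ṁ·Cp) = 508.33/(11.9×2.24) = 19.07 K
T_out = 46.1 + 19.07 = 65.17 °C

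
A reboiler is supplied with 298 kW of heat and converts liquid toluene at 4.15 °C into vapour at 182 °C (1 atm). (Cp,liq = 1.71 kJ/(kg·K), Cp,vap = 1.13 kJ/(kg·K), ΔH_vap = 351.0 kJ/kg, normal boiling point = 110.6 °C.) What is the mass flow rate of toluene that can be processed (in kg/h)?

Δh = 1.71×(110.6−4.15) + 351.0 + 1.13×(182−110.6) = 613.71 kJ/kg
Q = 298 kW = 298 kJ/s = 1.0728e+06 kJ/h
ṁ = Q/Δh = 1.0728e+06 / 613.71 = 1748.1 kg/h

ṁ = 1750 kg/h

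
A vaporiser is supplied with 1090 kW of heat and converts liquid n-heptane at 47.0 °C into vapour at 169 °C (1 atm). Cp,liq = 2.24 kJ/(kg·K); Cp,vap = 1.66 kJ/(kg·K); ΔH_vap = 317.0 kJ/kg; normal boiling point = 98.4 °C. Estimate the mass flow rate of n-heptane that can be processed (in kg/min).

ṁ = 119 kg/min

Δh = 2.24×(98.4−47.0) + 317.0 + 1.66×(169−98.4) = 549.33 kJ/kg
Q = 1090 kW = 1090 kJ/s = 65400 kJ/min
ṁ = Q/Δh = 65400 / 549.33 = 119.05 kg/min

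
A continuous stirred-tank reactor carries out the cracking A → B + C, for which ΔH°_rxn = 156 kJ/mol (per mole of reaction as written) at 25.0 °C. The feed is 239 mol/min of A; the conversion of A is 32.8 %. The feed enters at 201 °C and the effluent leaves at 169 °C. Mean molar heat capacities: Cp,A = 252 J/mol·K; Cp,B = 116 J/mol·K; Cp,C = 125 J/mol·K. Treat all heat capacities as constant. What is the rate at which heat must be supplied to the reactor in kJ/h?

Extent of reaction ξ = 0.328 × 239 = 78.392 mol/min
Reaction term: ξ·ΔH°_rxn = 78.392 × 156 = 12229 kJ/min
Sensible, feed 201→25 °C: -10600 kJ/min
Outlet flows (mol/min): A 160.61, B 78.392, C 78.392
Sensible, products 25→169 °C: 8548.7 kJ/min
Q = ΔH = 10178 kJ/min = 169.63 kW
Heat supplied = 610660 kJ/h

Q_in = 611000 kJ/h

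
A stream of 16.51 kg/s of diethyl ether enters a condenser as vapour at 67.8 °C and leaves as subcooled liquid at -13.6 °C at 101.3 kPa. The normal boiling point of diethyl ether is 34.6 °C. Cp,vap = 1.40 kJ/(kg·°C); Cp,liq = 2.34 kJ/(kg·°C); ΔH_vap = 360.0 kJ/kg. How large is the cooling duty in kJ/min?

Q_c = 514000 kJ/min

vapour 67.8→34.6 °C: -46.48 kJ/kg
condensation at 34.6 °C: -360 kJ/kg
liquid 34.6→-13.6 °C: -112.79 kJ/kg
Δh = -46.48 + -360 + -112.79 = -519.27 kJ/kg
Q = ṁ·Δh = 16.51 kg/s × -519.27 kJ/kg = -8573.1 kJ/s
|Q| = 8573.1 kW = 514390 kJ/min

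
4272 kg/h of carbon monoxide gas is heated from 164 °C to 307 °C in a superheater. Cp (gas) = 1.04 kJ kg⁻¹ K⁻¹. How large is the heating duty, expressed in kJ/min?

Q = ṁ·Cp·ΔT = 4272 × 1.04 × (307 − 164) = 635330 kJ/h
Converting: 635330 / 3600 s = 176.48 kW
Heating duty = 10589 kJ/min

Q = 10600 kJ/min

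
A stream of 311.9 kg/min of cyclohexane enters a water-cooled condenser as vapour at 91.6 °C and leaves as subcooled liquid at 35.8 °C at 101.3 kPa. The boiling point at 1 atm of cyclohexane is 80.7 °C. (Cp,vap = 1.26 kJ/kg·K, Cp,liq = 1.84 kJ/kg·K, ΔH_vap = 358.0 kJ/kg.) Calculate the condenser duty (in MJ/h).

Q_c = 8500 MJ/h

vapour 91.6→80.7 °C: -13.734 kJ/kg
condensation at 80.7 °C: -358 kJ/kg
liquid 80.7→35.8 °C: -82.616 kJ/kg
Δh = -13.734 + -358 + -82.616 = -454.35 kJ/kg
Q = ṁ·Δh = 311.9 kg/min × -454.35 kJ/kg = -141710 kJ/min
|Q| = 2361.9 kW = 8502.7 MJ/h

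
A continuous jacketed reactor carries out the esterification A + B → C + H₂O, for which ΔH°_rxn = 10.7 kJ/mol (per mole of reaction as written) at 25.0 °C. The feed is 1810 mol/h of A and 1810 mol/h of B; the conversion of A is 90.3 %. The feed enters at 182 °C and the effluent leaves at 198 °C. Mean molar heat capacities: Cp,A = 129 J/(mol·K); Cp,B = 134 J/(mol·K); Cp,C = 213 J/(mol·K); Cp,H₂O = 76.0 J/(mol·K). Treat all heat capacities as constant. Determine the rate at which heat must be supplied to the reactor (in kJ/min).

Extent of reaction ξ = 0.903 × 1810 = 1634.4 mol/h
Reaction term: ξ·ΔH°_rxn = 1634.4 × 10.7 = 17488 kJ/h
Sensible, feed 182→25 °C: -74737 kJ/h
Outlet flows (mol/h): A 175.57, B 175.57, C 1634.4, H₂O 1634.4
Sensible, products 25→198 °C: 89705 kJ/h
Q = ΔH = 32457 kJ/h = 9.0157 kW
Heat supplied = 540.94 kJ/min

Q_in = 541 kJ/min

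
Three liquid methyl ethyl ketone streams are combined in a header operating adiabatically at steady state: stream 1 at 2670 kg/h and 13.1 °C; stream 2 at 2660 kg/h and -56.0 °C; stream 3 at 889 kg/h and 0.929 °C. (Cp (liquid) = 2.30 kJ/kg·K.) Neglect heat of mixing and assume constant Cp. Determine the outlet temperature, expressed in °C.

T_out = -18.2 °C

No heat crosses the boundary, so H_out = H_in.
Σ ṁᵢCp,ᵢTᵢ = 2670×2.30×13.1 + 2660×2.30×-56.0 + 889×2.30×0.929 = -260260
Σ ṁᵢCp,ᵢ = 2670×2.30 + 2660×2.30 + 889×2.30 = 14304
T_out = -260260 / 14304 = -18.195 °C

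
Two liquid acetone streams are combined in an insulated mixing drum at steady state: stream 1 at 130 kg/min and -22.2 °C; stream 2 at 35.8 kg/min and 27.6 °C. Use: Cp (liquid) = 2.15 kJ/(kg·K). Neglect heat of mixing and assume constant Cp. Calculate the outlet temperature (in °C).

Energy balance with Q = 0: Σ ṁᵢCp,ᵢ(T_out − Tᵢ) = 0
Σ ṁᵢCp,ᵢTᵢ = 130×2.15×-22.2 + 35.8×2.15×27.6 = -4080.5
Σ ṁᵢCp,ᵢ = 130×2.15 + 35.8×2.15 = 356.47
T_out = -4080.5 / 356.47 = -11.447 °C

T_out = -11.4 °C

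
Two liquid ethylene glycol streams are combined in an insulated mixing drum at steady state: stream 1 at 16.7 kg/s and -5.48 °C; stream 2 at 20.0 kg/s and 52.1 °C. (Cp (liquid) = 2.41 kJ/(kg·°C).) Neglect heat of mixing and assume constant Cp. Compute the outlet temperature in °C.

Adiabatic, steady state ⇒ Σ ṁᵢCp,ᵢ(T_out − Tᵢ) = 0
Σ ṁᵢCp,ᵢTᵢ = 16.7×2.41×-5.48 + 20.0×2.41×52.1 = 2290.7
Σ ṁᵢCp,ᵢ = 16.7×2.41 + 20.0×2.41 = 88.447
T_out = 2290.7 / 88.447 = 25.899 °C

T_out = 25.9 °C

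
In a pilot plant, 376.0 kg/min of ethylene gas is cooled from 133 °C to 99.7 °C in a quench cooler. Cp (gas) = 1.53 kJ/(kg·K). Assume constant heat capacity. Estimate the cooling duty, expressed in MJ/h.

Q = ṁ·Cp·ΔT = 376.0 × 1.53 × (99.7 − 133) = -19157 kJ/min
Converting: 19157 / 60 s = 319.28 kW
Cooling duty = 1149.4 MJ/h

Q_c = 1150 MJ/h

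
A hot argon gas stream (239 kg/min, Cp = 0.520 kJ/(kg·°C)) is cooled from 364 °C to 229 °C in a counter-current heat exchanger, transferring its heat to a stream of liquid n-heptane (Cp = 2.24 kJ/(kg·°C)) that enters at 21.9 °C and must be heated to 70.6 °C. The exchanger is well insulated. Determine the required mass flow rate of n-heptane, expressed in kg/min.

ṁ_c = 154 kg/min

Heat released by hot stream: Q = 239 × 0.520 × (364 − 229) = 16778 kJ/min
Energy balance on cold side (adiabatic exchanger): Q = ṁ_c·Cp_c·(T_c,out − T_c,in)
ṁ_c = 16778 / [2.24 × (70.6 − 21.9)] = 153.8 kg/min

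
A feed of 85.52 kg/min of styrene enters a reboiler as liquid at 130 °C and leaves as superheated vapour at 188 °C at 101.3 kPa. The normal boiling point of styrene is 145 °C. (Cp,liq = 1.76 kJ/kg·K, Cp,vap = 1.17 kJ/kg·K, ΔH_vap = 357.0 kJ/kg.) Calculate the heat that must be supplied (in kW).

Q = 618 kW

liquid 130→145 °C: 26.4 kJ/kg
vaporisation at 145 °C: 357 kJ/kg
vapour 145→188 °C: 50.31 kJ/kg
Δh = 26.4 + 357 + 50.31 = 433.71 kJ/kg
Q = ṁ·Δh = 85.52 kg/min × 433.71 kJ/kg = 37091 kJ/min
|Q| = 618.18 kW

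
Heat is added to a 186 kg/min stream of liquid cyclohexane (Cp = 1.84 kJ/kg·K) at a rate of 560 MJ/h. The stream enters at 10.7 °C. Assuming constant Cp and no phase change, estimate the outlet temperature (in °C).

Q = 560 MJ/h = 9333.3 kJ/min
ΔT = Q/(ṁ·Cp) = 9333.3/(186×1.84) = 27.271 K
T_out = 10.7 + 27.271 = 37.971 °C

T_out = 38.0 °C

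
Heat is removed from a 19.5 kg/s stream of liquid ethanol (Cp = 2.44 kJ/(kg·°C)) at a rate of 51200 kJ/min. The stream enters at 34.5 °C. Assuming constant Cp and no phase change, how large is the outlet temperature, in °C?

T_out = 16.6 °C

Q = 51200 kJ/min = 853.33 kJ/s
ΔT = Q/(ṁ·Cp) = 853.33/(19.5×2.44) = 17.935 K
T_out = 34.5 − 17.935 = 16.565 °C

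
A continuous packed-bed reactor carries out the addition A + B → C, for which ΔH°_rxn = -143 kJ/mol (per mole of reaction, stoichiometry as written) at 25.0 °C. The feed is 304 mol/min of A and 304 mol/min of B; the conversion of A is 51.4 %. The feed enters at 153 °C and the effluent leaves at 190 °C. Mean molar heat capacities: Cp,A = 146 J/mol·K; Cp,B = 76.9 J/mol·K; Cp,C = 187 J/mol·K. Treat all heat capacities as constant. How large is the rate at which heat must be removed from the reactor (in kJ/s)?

Q_out = 346 kJ/s

Extent of reaction ξ = 0.514 × 304 = 156.26 mol/min
Reaction term: ξ·ΔH°_rxn = 156.26 × -143 = -22345 kJ/min
Sensible, feed 153→25 °C: -8673.5 kJ/min
Outlet flows (mol/min): A 147.74, B 147.74, C 156.26
Sensible, products 25→190 °C: 10255 kJ/min
Q = ΔH = -20763 kJ/min = -346.05 kW
Heat removed = 346.05 kJ/s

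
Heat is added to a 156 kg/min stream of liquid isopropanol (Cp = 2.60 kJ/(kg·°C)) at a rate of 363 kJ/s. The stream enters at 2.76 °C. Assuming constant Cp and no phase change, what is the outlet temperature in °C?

Q = 363 kJ/s = 21780 kJ/min
ΔT = Q/(ṁ·Cp) = 21780/(156×2.60) = 53.698 K
T_out = 2.76 + 53.698 = 56.458 °C

T_out = 56.5 °C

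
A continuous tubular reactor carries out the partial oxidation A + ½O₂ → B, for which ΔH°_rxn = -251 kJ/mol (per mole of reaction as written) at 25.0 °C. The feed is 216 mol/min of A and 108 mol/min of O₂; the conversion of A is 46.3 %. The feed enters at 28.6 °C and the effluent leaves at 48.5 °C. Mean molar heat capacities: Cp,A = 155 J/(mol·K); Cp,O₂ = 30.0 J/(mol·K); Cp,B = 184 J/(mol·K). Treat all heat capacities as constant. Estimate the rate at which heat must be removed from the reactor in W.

Q_out = 406000 W

Extent of reaction ξ = 0.463 × 216 = 100.01 mol/min
Reaction term: ξ·ΔH°_rxn = 100.01 × -251 = -25102 kJ/min
Sensible, feed 28.6→25 °C: -132.19 kJ/min
Outlet flows (mol/min): A 115.99, O₂ 57.996, B 100.01
Sensible, products 25→48.5 °C: 895.82 kJ/min
Q = ΔH = -24338 kJ/min = -405.64 kW
Heat removed = 405640 W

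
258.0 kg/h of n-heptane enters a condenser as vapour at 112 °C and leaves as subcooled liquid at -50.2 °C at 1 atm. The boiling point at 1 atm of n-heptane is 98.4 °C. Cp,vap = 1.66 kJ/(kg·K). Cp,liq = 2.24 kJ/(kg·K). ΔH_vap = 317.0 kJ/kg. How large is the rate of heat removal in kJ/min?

vapour 112→98.4 °C: -22.576 kJ/kg
condensation at 98.4 °C: -317 kJ/kg
liquid 98.4→-50.2 °C: -332.86 kJ/kg
Δh = -22.576 + -317 + -332.86 = -672.44 kJ/kg
Q = ṁ·Δh = 258.0 kg/h × -672.44 kJ/kg = -173490 kJ/h
|Q| = 48.192 kW = 2891.5 kJ/min

Q_c = 2890 kJ/min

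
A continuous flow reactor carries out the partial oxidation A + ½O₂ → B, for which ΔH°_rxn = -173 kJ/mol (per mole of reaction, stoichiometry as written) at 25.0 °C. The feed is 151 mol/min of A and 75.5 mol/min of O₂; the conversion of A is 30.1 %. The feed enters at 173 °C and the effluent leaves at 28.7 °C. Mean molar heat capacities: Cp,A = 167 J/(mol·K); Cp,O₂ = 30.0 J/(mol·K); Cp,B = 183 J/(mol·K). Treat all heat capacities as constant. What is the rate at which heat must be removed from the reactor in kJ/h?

Extent of reaction ξ = 0.301 × 151 = 45.451 mol/min
Reaction term: ξ·ΔH°_rxn = 45.451 × -173 = -7863 kJ/min
Sensible, feed 173→25 °C: -4067.3 kJ/min
Outlet flows (mol/min): A 105.55, O₂ 52.775, B 45.451
Sensible, products 25→28.7 °C: 101.85 kJ/min
Q = ΔH = -11829 kJ/min = -197.14 kW
Heat removed = 709710 kJ/h

Q_out = 710000 kJ/h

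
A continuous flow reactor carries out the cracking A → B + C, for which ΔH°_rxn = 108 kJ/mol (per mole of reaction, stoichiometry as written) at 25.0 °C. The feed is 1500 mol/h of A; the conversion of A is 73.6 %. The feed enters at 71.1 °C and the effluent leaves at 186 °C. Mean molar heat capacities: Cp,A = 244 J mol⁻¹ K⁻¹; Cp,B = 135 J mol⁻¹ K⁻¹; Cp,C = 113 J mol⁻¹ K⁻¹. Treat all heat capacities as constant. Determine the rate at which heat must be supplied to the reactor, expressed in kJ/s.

Q_in = 45.0 kJ/s

Extent of reaction ξ = 0.736 × 1500 = 1104 mol/h
Reaction term: ξ·ΔH°_rxn = 1104 × 108 = 119230 kJ/h
Sensible, feed 71.1→25 °C: -16873 kJ/h
Outlet flows (mol/h): A 396, B 1104, C 1104
Sensible, products 25→186 °C: 59637 kJ/h
Q = ΔH = 162000 kJ/h = 44.999 kW
Heat supplied = 44.999 kJ/s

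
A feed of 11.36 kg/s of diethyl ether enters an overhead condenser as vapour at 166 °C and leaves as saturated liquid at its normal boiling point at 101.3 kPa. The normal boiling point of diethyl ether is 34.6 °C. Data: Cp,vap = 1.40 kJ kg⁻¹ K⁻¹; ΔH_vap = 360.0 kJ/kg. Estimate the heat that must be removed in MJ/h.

Q_c = 22200 MJ/h

vapour 166→34.6 °C: -183.96 kJ/kg
condensation at 34.6 °C: -360 kJ/kg
Δh = -183.96 + -360 = -543.96 kJ/kg
Q = ṁ·Δh = 11.36 kg/s × -543.96 kJ/kg = -6179.4 kJ/s
|Q| = 6179.4 kW = 22246 MJ/h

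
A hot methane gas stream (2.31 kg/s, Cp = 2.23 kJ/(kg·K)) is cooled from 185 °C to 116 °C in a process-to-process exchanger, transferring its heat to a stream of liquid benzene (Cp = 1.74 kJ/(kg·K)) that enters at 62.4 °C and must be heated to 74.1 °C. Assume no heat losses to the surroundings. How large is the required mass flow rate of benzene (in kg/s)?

ṁ_c = 17.5 kg/s

Heat released by hot stream: Q = 2.31 × 2.23 × (185 − 116) = 355.44 kJ/s
Energy balance on cold side (adiabatic exchanger): Q = ṁ_c·Cp_c·(T_c,out − T_c,in)
ṁ_c = 355.44 / [1.74 × (74.1 − 62.4)] = 17.459 kg/s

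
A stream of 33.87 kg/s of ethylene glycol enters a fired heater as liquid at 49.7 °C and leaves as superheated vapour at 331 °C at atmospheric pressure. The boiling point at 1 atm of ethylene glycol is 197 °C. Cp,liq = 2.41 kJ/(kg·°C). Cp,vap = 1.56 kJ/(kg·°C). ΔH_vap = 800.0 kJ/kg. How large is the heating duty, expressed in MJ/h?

liquid 49.7→197 °C: 354.99 kJ/kg
vaporisation at 197 °C: 800 kJ/kg
vapour 197→331 °C: 209.04 kJ/kg
Δh = 354.99 + 800 + 209.04 = 1364 kJ/kg
Q = ṁ·Δh = 33.87 kg/s × 1364 kJ/kg = 46200 kJ/s
|Q| = 46200 kW = 166320 MJ/h

Q = 166000 MJ/h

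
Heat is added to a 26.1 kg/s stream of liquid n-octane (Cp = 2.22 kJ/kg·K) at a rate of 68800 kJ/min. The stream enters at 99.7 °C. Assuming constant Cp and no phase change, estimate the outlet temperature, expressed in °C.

Q = 68800 kJ/min = 1146.7 kJ/s
ΔT = Q/(ṁ·Cp) = 1146.7/(26.1×2.22) = 19.79 K
T_out = 99.7 + 19.79 = 119.49 °C

T_out = 119 °C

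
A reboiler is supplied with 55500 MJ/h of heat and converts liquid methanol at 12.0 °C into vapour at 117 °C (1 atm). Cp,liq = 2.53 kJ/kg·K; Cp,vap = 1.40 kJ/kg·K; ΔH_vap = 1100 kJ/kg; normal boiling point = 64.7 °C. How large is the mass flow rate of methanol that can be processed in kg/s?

ṁ = 11.8 kg/s

Δh = 2.53×(64.7−12.0) + 1100 + 1.40×(117−64.7) = 1306.6 kJ/kg
Q = 55500 MJ/h = 15417 kJ/s = 15417 kJ/s
ṁ = Q/Δh = 15417 / 1306.6 = 11.8 kg/s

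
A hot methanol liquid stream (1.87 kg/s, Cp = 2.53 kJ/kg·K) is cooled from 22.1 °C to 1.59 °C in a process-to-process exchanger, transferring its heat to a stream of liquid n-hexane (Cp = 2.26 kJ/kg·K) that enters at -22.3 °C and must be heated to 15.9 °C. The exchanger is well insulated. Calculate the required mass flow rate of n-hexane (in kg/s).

Heat released by hot stream: Q = 1.87 × 2.53 × (22.1 − 1.59) = 97.035 kJ/s
Energy balance on cold side (adiabatic exchanger): Q = ṁ_c·Cp_c·(T_c,out − T_c,in)
ṁ_c = 97.035 / [2.26 × (15.9 − -22.3)] = 1.124 kg/s

ṁ_c = 1.12 kg/s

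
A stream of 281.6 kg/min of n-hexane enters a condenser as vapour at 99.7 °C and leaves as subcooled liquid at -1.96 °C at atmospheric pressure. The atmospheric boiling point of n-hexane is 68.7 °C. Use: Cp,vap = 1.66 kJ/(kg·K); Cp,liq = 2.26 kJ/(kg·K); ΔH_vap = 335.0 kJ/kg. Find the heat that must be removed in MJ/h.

Q_c = 9230 MJ/h

vapour 99.7→68.7 °C: -51.46 kJ/kg
condensation at 68.7 °C: -335 kJ/kg
liquid 68.7→-1.96 °C: -159.69 kJ/kg
Δh = -51.46 + -335 + -159.69 = -546.15 kJ/kg
Q = ṁ·Δh = 281.6 kg/min × -546.15 kJ/kg = -153800 kJ/min
|Q| = 2563.3 kW = 9227.8 MJ/h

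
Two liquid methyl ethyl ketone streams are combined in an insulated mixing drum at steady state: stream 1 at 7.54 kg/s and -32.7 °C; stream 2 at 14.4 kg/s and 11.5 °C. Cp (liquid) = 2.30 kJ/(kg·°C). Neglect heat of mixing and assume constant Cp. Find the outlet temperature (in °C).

T_out = -3.69 °C

Adiabatic, steady state ⇒ Σ ṁᵢCp,ᵢ(T_out − Tᵢ) = 0
T_out = Σ ṁᵢCp,ᵢTᵢ / Σ ṁᵢCp,ᵢ
      = -186.2 / 50.462 = -3.69 °C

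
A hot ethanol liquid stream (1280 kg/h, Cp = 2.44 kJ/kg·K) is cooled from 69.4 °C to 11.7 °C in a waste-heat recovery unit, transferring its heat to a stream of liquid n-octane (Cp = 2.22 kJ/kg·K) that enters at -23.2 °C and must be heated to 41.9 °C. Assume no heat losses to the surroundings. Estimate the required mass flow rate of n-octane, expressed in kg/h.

Heat released by hot stream: Q = 1280 × 2.44 × (69.4 − 11.7) = 180210 kJ/h
Energy balance on cold side (adiabatic exchanger): Q = ṁ_c·Cp_c·(T_c,out − T_c,in)
ṁ_c = 180210 / [2.22 × (41.9 − -23.2)] = 1246.9 kg/h

ṁ_c = 1250 kg/h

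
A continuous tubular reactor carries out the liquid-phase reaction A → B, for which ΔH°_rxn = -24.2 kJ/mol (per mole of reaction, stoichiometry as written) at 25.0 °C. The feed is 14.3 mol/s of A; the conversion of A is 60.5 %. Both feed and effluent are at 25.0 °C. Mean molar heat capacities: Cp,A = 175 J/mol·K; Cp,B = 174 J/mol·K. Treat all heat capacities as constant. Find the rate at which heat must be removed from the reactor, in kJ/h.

Extent of reaction ξ = 0.605 × 14.3 = 8.6515 mol/s
Reaction term: ξ·ΔH°_rxn = 8.6515 × -24.2 = -209.37 kJ/s
Q = ΔH = -209.37 kJ/s = -209.37 kW
Heat removed = 753720 kJ/h

Q_out = 754000 kJ/h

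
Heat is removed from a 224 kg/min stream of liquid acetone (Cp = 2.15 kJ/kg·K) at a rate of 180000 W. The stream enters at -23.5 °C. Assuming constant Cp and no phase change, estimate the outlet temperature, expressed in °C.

Q = 180000 W = 10800 kJ/min
ΔT = Q/(ṁ·Cp) = 10800/(224×2.15) = 22.425 K
T_out = -23.5 − 22.425 = -45.925 °C

T_out = -45.9 °C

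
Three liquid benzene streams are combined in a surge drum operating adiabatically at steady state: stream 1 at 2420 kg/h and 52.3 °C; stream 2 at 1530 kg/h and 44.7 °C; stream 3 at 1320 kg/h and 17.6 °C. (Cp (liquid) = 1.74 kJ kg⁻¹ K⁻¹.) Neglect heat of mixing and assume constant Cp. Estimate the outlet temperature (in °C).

Energy balance with Q = 0: Σ ṁᵢCp,ᵢ(T_out − Tᵢ) = 0
Σ ṁᵢCp,ᵢTᵢ = 2420×1.74×52.3 + 1530×1.74×44.7 + 1320×1.74×17.6 = 379650
Σ ṁᵢCp,ᵢ = 2420×1.74 + 1530×1.74 + 1320×1.74 = 9169.8
T_out = 379650 / 9169.8 = 41.402 °C

T_out = 41.4 °C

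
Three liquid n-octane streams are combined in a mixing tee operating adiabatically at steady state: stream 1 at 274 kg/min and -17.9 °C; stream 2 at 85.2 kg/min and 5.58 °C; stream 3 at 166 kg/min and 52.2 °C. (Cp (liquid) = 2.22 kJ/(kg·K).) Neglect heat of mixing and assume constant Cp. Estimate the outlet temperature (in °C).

T_out = 8.07 °C

No heat crosses the boundary, so H_out = H_in.
T_out = Σ ṁᵢCp,ᵢTᵢ / Σ ṁᵢCp,ᵢ
      = 9404 / 1165.9 = 8.0655 °C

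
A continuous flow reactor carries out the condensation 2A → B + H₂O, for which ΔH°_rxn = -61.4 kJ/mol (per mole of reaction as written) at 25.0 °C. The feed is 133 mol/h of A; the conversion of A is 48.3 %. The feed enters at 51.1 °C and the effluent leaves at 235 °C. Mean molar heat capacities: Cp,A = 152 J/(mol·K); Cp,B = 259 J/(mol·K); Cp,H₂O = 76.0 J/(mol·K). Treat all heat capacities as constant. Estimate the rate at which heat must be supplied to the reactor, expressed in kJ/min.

Extent of reaction ξ = 0.483 × 133 / 2 = 32.12 mol/h
Reaction term: ξ·ΔH°_rxn = 32.12 × -61.4 = -1972.1 kJ/h
Sensible, feed 51.1→25 °C: -527.64 kJ/h
Outlet flows (mol/h): A 68.761, B 32.12, H₂O 32.12
Sensible, products 25→235 °C: 4454.5 kJ/h
Q = ΔH = 1954.7 kJ/h = 0.54297 kW
Heat supplied = 32.578 kJ/min

Q_in = 32.6 kJ/min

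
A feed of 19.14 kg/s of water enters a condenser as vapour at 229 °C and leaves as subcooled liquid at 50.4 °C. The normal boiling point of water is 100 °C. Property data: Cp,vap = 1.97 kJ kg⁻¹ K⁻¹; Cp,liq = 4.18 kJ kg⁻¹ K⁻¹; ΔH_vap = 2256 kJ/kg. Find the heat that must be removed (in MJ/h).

Q_c = 187000 MJ/h

vapour 229→100 °C: -254.13 kJ/kg
condensation at 100 °C: -2256 kJ/kg
liquid 100→50.4 °C: -207.33 kJ/kg
Δh = -254.13 + -2256 + -207.33 = -2717.5 kJ/kg
Q = ṁ·Δh = 19.14 kg/s × -2717.5 kJ/kg = -52012 kJ/s
|Q| = 52012 kW = 187240 MJ/h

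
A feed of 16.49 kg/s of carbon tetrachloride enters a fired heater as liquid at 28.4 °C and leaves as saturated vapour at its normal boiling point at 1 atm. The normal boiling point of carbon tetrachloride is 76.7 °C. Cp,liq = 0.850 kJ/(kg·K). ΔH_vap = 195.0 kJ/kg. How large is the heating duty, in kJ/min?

Q = 234000 kJ/min

liquid 28.4→76.7 °C: 41.055 kJ/kg
vaporisation at 76.7 °C: 195 kJ/kg
Δh = 41.055 + 195 = 236.06 kJ/kg
Q = ṁ·Δh = 16.49 kg/s × 236.06 kJ/kg = 3892.5 kJ/s
|Q| = 3892.5 kW = 233550 kJ/min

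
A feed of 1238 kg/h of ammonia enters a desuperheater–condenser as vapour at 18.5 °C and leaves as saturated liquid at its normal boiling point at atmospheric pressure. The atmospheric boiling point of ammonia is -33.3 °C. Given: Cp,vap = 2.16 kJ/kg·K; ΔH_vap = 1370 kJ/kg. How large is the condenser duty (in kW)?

Q_c = 510 kW

vapour 18.5→-33.3 °C: -111.89 kJ/kg
condensation at -33.3 °C: -1370 kJ/kg
Δh = -111.89 + -1370 = -1481.9 kJ/kg
Q = ṁ·Δh = 1238 kg/h × -1481.9 kJ/kg = -1.8346e+06 kJ/h
|Q| = 509.6 kW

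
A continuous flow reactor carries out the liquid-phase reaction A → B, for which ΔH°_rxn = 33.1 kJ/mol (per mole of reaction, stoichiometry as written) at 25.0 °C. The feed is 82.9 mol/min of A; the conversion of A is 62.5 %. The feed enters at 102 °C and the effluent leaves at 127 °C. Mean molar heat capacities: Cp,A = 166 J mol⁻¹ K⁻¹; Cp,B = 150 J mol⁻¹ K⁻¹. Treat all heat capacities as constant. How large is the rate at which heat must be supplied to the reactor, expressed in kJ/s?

Extent of reaction ξ = 0.625 × 82.9 = 51.812 mol/min
Reaction term: ξ·ΔH°_rxn = 51.812 × 33.1 = 1715 kJ/min
Sensible, feed 102→25 °C: -1059.6 kJ/min
Outlet flows (mol/min): A 31.088, B 51.812
Sensible, products 25→127 °C: 1319.1 kJ/min
Q = ΔH = 1974.5 kJ/min = 32.908 kW
Heat supplied = 32.908 kJ/s

Q_in = 32.9 kJ/s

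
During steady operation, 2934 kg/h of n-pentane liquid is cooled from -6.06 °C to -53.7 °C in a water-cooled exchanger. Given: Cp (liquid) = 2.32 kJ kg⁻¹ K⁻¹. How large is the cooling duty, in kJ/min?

Q_c = 5400 kJ/min

Q = ṁ·Cp·ΔT = 2934 × 2.32 × (-53.7 − -6.06) = -324280 kJ/h
Converting: 324280 / 3600 s = 90.078 kW
Cooling duty = 5404.7 kJ/min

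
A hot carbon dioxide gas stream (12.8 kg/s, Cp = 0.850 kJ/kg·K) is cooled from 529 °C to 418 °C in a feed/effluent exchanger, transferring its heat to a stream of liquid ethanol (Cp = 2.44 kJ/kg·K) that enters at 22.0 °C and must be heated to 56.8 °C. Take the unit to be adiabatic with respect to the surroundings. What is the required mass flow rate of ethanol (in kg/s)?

ṁ_c = 14.2 kg/s

Heat released by hot stream: Q = 12.8 × 0.850 × (529 − 418) = 1207.7 kJ/s
Energy balance on cold side (adiabatic exchanger): Q = ṁ_c·Cp_c·(T_c,out − T_c,in)
ṁ_c = 1207.7 / [2.44 × (56.8 − 22.0)] = 14.223 kg/s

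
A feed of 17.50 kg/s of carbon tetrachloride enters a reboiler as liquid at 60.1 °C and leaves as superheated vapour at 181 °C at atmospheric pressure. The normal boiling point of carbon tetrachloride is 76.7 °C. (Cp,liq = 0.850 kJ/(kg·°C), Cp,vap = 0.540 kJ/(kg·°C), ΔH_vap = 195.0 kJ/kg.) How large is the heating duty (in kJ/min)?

liquid 60.1→76.7 °C: 14.11 kJ/kg
vaporisation at 76.7 °C: 195 kJ/kg
vapour 76.7→181 °C: 56.322 kJ/kg
Δh = 14.11 + 195 + 56.322 = 265.43 kJ/kg
Q = ṁ·Δh = 17.50 kg/s × 265.43 kJ/kg = 4645.1 kJ/s
|Q| = 4645.1 kW = 278700 kJ/min

Q = 279000 kJ/min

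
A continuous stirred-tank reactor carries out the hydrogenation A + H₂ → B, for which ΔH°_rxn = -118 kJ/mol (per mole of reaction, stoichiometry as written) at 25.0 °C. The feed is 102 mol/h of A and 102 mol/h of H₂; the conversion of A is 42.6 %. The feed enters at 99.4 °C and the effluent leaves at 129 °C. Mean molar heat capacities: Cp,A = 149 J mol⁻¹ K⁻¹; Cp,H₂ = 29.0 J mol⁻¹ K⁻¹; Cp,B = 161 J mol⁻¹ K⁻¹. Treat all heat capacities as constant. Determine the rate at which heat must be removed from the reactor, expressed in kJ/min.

Extent of reaction ξ = 0.426 × 102 = 43.452 mol/h
Reaction term: ξ·ΔH°_rxn = 43.452 × -118 = -5127.3 kJ/h
Sensible, feed 99.4→25 °C: -1350.8 kJ/h
Outlet flows (mol/h): A 58.548, H₂ 58.548, B 43.452
Sensible, products 25→129 °C: 1811.4 kJ/h
Q = ΔH = -4666.7 kJ/h = -1.2963 kW
Heat removed = 77.779 kJ/min

Q_out = 77.8 kJ/min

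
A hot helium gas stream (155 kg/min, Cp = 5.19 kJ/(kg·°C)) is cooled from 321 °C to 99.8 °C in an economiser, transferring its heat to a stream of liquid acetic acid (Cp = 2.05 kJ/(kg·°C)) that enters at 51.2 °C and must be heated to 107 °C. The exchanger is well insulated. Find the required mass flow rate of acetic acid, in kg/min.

Heat released by hot stream: Q = 155 × 5.19 × (321 − 99.8) = 177940 kJ/min
Energy balance on cold side (adiabatic exchanger): Q = ṁ_c·Cp_c·(T_c,out − T_c,in)
ṁ_c = 177940 / [2.05 × (107 − 51.2)] = 1555.6 kg/min

ṁ_c = 1560 kg/min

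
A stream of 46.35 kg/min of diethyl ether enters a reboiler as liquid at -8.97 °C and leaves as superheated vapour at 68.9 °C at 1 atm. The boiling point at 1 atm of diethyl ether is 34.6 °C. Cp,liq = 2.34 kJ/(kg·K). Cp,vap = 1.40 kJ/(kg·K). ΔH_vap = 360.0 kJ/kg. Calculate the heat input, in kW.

liquid -8.97→34.6 °C: 101.95 kJ/kg
vaporisation at 34.6 °C: 360 kJ/kg
vapour 34.6→68.9 °C: 48.02 kJ/kg
Δh = 101.95 + 360 + 48.02 = 509.97 kJ/kg
Q = ṁ·Δh = 46.35 kg/min × 509.97 kJ/kg = 23637 kJ/min
|Q| = 393.95 kW

Q = 394 kW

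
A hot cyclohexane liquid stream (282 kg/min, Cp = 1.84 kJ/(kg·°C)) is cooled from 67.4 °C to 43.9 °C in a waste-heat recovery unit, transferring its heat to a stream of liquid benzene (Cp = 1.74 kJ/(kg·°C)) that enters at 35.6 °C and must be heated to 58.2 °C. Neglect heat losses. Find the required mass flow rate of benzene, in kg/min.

Heat released by hot stream: Q = 282 × 1.84 × (67.4 − 43.9) = 12194 kJ/min
Energy balance on cold side (adiabatic exchanger): Q = ṁ_c·Cp_c·(T_c,out − T_c,in)
ṁ_c = 12194 / [1.74 × (58.2 − 35.6)] = 310.08 kg/min

ṁ_c = 310 kg/min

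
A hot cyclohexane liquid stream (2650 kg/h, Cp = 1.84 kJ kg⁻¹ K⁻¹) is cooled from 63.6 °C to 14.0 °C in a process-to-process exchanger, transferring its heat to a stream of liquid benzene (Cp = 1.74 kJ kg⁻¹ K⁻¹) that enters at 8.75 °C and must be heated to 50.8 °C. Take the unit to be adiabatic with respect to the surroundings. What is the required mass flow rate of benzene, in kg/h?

ṁ_c = 3310 kg/h

Heat released by hot stream: Q = 2650 × 1.84 × (63.6 − 14.0) = 241850 kJ/h
Energy balance on cold side (adiabatic exchanger): Q = ṁ_c·Cp_c·(T_c,out − T_c,in)
ṁ_c = 241850 / [1.74 × (50.8 − 8.75)] = 3305.4 kg/h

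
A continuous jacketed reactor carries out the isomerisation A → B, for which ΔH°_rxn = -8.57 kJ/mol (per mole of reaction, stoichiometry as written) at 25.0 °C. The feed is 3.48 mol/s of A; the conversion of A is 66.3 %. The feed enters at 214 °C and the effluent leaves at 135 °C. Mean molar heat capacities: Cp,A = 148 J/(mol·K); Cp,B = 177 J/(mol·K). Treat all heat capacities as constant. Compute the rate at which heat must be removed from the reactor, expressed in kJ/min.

Q_out = 3190 kJ/min

Extent of reaction ξ = 0.663 × 3.48 = 2.3072 mol/s
Reaction term: ξ·ΔH°_rxn = 2.3072 × -8.57 = -19.773 kJ/s
Sensible, feed 214→25 °C: -97.343 kJ/s
Outlet flows (mol/s): A 1.1728, B 2.3072
Sensible, products 25→135 °C: 64.014 kJ/s
Q = ΔH = -53.101 kJ/s = -53.101 kW
Heat removed = 3186.1 kJ/min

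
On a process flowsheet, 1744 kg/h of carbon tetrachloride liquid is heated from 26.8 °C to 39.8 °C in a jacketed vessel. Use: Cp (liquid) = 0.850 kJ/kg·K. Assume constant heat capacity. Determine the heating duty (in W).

Q = ṁ·Cp·ΔT = 1744 × 0.850 × (39.8 − 26.8) = 19271 kJ/h
Converting: 19271 / 3600 s = 5.3531 kW
Heating duty = 5353.1 W

Q = 5350 W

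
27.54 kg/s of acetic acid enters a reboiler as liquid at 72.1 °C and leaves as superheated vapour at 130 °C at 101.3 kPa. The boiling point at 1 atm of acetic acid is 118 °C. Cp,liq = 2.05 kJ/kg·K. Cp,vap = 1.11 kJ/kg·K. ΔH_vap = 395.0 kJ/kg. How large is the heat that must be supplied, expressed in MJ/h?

liquid 72.1→118 °C: 94.095 kJ/kg
vaporisation at 118 °C: 395 kJ/kg
vapour 118→130 °C: 13.32 kJ/kg
Δh = 94.095 + 395 + 13.32 = 502.42 kJ/kg
Q = ṁ·Δh = 27.54 kg/s × 502.42 kJ/kg = 13837 kJ/s
|Q| = 13837 kW = 49811 MJ/h

Q = 49800 MJ/h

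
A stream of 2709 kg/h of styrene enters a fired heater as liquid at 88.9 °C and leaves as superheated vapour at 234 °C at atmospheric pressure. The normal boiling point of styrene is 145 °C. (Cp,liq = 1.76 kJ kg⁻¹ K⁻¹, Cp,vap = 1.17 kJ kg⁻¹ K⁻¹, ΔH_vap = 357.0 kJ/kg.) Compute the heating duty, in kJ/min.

Q = 25300 kJ/min

liquid 88.9→145 °C: 98.736 kJ/kg
vaporisation at 145 °C: 357 kJ/kg
vapour 145→234 °C: 104.13 kJ/kg
Δh = 98.736 + 357 + 104.13 = 559.87 kJ/kg
Q = ṁ·Δh = 2709 kg/h × 559.87 kJ/kg = 1.5167e+06 kJ/h
|Q| = 421.3 kW = 25278 kJ/min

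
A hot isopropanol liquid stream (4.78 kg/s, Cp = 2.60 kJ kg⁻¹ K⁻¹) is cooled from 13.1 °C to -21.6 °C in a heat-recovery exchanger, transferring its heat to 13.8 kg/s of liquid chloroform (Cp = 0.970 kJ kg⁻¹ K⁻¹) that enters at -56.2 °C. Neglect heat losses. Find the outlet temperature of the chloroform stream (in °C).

T_c,out = -24.0 °C

Heat released by hot stream: Q = 4.78 × 2.60 × (13.1 − -21.6) = 431.25 kJ/s
Energy balance on cold side (adiabatic exchanger): Q = ṁ_c·Cp_c·(T_c,out − T_c,in)
T_c,out = -56.2 + 431.25/(13.8 × 0.970) = -23.983 °C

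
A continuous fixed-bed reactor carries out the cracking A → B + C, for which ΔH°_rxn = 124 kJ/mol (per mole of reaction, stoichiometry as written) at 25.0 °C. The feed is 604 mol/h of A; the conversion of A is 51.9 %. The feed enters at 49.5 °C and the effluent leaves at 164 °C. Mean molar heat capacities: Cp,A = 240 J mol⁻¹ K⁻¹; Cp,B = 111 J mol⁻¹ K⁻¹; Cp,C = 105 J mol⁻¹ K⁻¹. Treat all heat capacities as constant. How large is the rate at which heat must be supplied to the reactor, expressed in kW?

Q_in = 15.1 kW

Extent of reaction ξ = 0.519 × 604 = 313.48 mol/h
Reaction term: ξ·ΔH°_rxn = 313.48 × 124 = 38871 kJ/h
Sensible, feed 49.5→25 °C: -3551.5 kJ/h
Outlet flows (mol/h): A 290.52, B 313.48, C 313.48
Sensible, products 25→164 °C: 19104 kJ/h
Q = ΔH = 54423 kJ/h = 15.118 kW
Heat supplied = 15.118 kW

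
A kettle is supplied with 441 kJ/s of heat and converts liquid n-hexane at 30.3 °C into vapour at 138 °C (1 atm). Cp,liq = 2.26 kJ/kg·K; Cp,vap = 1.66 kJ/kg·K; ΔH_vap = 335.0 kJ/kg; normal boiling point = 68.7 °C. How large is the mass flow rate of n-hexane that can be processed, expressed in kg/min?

ṁ = 49.3 kg/min

Δh = 2.26×(68.7−30.3) + 335.0 + 1.66×(138−68.7) = 536.82 kJ/kg
Q = 441 kJ/s = 441 kJ/s = 26460 kJ/min
ṁ = Q/Δh = 26460 / 536.82 = 49.29 kg/min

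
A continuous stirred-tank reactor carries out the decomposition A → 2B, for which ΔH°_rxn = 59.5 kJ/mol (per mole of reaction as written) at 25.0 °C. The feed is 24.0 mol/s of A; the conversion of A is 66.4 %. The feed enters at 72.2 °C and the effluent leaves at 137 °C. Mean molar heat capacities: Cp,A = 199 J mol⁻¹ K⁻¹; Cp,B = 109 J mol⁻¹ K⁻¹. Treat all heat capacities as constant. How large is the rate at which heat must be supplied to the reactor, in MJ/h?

Extent of reaction ξ = 0.664 × 24.0 = 15.936 mol/s
Reaction term: ξ·ΔH°_rxn = 15.936 × 59.5 = 948.19 kJ/s
Sensible, feed 72.2→25 °C: -225.43 kJ/s
Outlet flows (mol/s): A 8.064, B 31.872
Sensible, products 25→137 °C: 568.82 kJ/s
Q = ΔH = 1291.6 kJ/s = 1291.6 kW
Heat supplied = 4649.7 MJ/h

Q_in = 4650 MJ/h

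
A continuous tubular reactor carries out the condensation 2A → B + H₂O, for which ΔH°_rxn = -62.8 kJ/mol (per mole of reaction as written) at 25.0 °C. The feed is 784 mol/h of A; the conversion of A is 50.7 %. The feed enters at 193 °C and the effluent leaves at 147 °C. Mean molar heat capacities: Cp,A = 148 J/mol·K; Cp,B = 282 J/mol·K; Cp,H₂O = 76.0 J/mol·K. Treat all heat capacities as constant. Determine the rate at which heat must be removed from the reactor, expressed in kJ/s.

Extent of reaction ξ = 0.507 × 784 / 2 = 198.74 mol/h
Reaction term: ξ·ΔH°_rxn = 198.74 × -62.8 = -12481 kJ/h
Sensible, feed 193→25 °C: -19493 kJ/h
Outlet flows (mol/h): A 386.51, B 198.74, H₂O 198.74
Sensible, products 25→147 °C: 15659 kJ/h
Q = ΔH = -16315 kJ/h = -4.532 kW
Heat removed = 4.532 kJ/s

Q_out = 4.53 kJ/s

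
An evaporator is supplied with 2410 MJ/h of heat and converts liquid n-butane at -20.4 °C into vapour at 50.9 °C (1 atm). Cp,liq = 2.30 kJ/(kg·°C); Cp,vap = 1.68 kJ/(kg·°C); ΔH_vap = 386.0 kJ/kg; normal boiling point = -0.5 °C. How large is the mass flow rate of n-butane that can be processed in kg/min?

Δh = 2.30×(-0.5−-20.4) + 386.0 + 1.68×(50.9−-0.5) = 518.12 kJ/kg
Q = 2410 MJ/h = 669.44 kJ/s = 40167 kJ/min
ṁ = Q/Δh = 40167 / 518.12 = 77.524 kg/min

ṁ = 77.5 kg/min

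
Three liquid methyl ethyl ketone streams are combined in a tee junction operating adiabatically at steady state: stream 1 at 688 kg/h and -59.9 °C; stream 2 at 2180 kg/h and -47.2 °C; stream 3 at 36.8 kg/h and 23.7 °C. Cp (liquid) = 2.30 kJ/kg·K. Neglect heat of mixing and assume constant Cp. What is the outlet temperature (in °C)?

No heat crosses the boundary, so H_out = H_in.
T_out = Σ ṁᵢCp,ᵢTᵢ / Σ ṁᵢCp,ᵢ
      = -329440 / 6681 = -49.31 °C

T_out = -49.3 °C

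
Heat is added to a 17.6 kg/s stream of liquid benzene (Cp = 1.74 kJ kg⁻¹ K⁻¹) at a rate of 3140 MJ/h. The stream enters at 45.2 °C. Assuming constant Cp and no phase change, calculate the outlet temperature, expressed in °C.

Q = 3140 MJ/h = 872.22 kJ/s
ΔT = Q/(ṁ·Cp) = 872.22/(17.6×1.74) = 28.482 K
T_out = 45.2 + 28.482 = 73.682 °C

T_out = 73.7 °C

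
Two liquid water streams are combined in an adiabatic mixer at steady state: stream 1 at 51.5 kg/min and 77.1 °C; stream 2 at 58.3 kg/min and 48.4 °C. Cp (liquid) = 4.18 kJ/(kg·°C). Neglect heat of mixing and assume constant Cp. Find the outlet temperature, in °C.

Adiabatic, steady state ⇒ Σ ṁᵢCp,ᵢ(T_out − Tᵢ) = 0
Σ ṁᵢCp,ᵢTᵢ = 51.5×4.18×77.1 + 58.3×4.18×48.4 = 28392
Σ ṁᵢCp,ᵢ = 51.5×4.18 + 58.3×4.18 = 458.96
T_out = 28392 / 458.96 = 61.861 °C

T_out = 61.9 °C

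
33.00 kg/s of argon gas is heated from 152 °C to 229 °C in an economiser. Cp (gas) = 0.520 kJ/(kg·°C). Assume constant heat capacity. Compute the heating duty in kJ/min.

Q = 79300 kJ/min

Q = ṁ·Cp·ΔT = 33.00 × 0.520 × (229 − 152) = 1321.3 kJ/s
Heating duty = 79279 kJ/min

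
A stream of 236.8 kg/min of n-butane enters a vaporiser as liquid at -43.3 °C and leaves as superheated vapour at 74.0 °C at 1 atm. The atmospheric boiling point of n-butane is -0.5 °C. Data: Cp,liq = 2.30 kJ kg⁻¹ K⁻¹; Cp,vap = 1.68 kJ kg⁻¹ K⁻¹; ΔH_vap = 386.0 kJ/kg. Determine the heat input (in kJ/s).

Q = 2410 kJ/s

liquid -43.3→-0.5 °C: 98.44 kJ/kg
vaporisation at -0.5 °C: 386 kJ/kg
vapour -0.5→74.0 °C: 125.16 kJ/kg
Δh = 98.44 + 386 + 125.16 = 609.6 kJ/kg
Q = ṁ·Δh = 236.8 kg/min × 609.6 kJ/kg = 144350 kJ/min
|Q| = 2405.9 kW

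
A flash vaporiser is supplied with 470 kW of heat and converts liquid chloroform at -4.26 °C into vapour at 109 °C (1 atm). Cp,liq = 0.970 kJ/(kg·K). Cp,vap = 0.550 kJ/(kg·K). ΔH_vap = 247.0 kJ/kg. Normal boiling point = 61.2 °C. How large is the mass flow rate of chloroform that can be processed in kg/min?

Δh = 0.970×(61.2−-4.26) + 247.0 + 0.550×(109−61.2) = 336.79 kJ/kg
Q = 470 kW = 470 kJ/s = 28200 kJ/min
ṁ = Q/Δh = 28200 / 336.79 = 83.733 kg/min

ṁ = 83.7 kg/min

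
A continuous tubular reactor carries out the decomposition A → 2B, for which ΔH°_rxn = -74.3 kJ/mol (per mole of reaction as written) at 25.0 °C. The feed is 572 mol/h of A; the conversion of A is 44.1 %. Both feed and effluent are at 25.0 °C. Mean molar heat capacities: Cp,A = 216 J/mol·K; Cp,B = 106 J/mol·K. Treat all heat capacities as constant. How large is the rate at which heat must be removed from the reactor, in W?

Q_out = 5210 W

Extent of reaction ξ = 0.441 × 572 = 252.25 mol/h
Reaction term: ξ·ΔH°_rxn = 252.25 × -74.3 = -18742 kJ/h
Q = ΔH = -18742 kJ/h = -5.2062 kW
Heat removed = 5206.2 W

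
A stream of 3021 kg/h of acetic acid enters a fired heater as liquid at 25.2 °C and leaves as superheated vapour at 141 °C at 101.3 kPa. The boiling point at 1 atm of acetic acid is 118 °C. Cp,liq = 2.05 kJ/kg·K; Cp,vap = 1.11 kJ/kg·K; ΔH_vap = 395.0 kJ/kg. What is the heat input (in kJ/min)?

liquid 25.2→118 °C: 190.24 kJ/kg
vaporisation at 118 °C: 395 kJ/kg
vapour 118→141 °C: 25.53 kJ/kg
Δh = 190.24 + 395 + 25.53 = 610.77 kJ/kg
Q = ṁ·Δh = 3021 kg/h × 610.77 kJ/kg = 1.8451e+06 kJ/h
|Q| = 512.54 kW = 30752 kJ/min

Q = 30800 kJ/min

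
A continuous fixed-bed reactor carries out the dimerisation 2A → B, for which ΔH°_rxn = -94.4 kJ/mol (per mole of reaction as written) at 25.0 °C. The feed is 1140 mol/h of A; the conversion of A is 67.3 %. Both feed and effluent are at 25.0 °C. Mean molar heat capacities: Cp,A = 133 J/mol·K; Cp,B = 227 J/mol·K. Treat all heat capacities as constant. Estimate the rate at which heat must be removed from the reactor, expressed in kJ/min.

Extent of reaction ξ = 0.673 × 1140 / 2 = 383.61 mol/h
Reaction term: ξ·ΔH°_rxn = 383.61 × -94.4 = -36213 kJ/h
Q = ΔH = -36213 kJ/h = -10.059 kW
Heat removed = 603.55 kJ/min

Q_out = 604 kJ/min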